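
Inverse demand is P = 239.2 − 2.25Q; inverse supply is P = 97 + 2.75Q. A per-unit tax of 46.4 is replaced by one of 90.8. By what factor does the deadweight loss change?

Competitive equilibrium: 239.2 − 2.25Q = 97 + 2.75Q → Q* = 28.44, P* = 175.21.
For a per-unit tax t: ΔQ = t/5, so DWL = ½·t·(t/5) = t²/10.
At t = 46.4: DWL = 215.296. At t = 90.8: DWL = 824.464.
Ratio = (90.8/46.4)² = 3.829.

3.829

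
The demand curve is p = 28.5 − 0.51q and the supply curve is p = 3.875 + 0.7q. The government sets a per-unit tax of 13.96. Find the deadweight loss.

Competitive equilibrium: 28.5 − 0.51q = 3.875 + 0.7q → q* = 20.3512, p* = 18.1209.
With the tax, the buyer price exceeds the seller price by 13.96: (28.5 − 0.51q) − (3.875 + 0.7q) = 13.96 → q' = 8.814.
Δq = 20.3512 − 8.814 = 11.5372; the wedge equals the tax, 13.96.
The triangle = ½ × 11.5372 × 13.96 = 80.53.

80.53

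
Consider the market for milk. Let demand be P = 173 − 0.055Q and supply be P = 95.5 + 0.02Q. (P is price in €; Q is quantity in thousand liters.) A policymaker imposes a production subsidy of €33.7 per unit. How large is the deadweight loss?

€7571.27 thousand

Competitive equilibrium: 173 − 0.055Q = 95.5 + 0.02Q → Q* = 1033.3333, P* = 116.1667.
The subsidy lowers effective supply by 33.7: P = 61.8 + 0.02Q.
New quantity: 173 − 0.055Q = 61.8 + 0.02Q → Q' = 1482.6667.
Overproduction ΔQ = 1482.6667 − 1033.3333 = 449.3334; wedge = subsidy = 33.7.
Welfare loss = ½ × 449.3334 × 33.7 = €7571.27 thousand.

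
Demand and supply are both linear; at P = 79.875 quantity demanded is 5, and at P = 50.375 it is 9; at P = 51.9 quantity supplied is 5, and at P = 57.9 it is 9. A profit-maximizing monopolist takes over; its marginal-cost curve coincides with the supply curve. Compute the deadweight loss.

Demand slope = (50.375 − 79.875)/(9 − 5) = −7.375, so P = 116.75 − 7.375Q.
Supply slope = (57.9 − 51.9)/(9 − 5) = 1.5, so P = 44.4 + 1.5Q.
Competitive equilibrium: 116.75 − 7.375Q = 44.4 + 1.5Q → Q* = 8.1521, P* = 56.6282.
Marginal revenue: MR = 116.75 − 14.75Q. Set MR = MC: 116.75 − 14.75Q = 44.4 + 1.5Q → Q_m = 4.4523.
Price P_m = 116.75 − 7.375·4.4523 = 83.9143; MC(Q_m) = 44.4 + 1.5·4.4523 = 51.0785.
Competitive Q* = 8.1521, so ΔQ = 3.6998; wedge = 83.9143 − 51.0785 = 32.8358.
Deadweight loss = ½ × 3.6998 × 32.8358 = 60.74.

60.74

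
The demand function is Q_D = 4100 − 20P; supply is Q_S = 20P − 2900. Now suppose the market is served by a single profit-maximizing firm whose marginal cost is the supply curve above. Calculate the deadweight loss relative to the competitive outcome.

2000

In inverse form: demand P = 205 − 0.05Q, supply P = 145 + 0.05Q.
Competitive equilibrium: 205 − 0.05Q = 145 + 0.05Q → Q* = 600, P* = 175.
Marginal revenue: MR = 205 − 0.1Q. Set MR = MC: 205 − 0.1Q = 145 + 0.05Q → Q_m = 400.
Price P_m = 205 − 0.05·400 = 185; MC(Q_m) = 145 + 0.05·400 = 165.
Competitive Q* = 600, so ΔQ = 200; wedge = 185 − 165 = 20.
Deadweight loss = ½ × 200 × 20 = 2000.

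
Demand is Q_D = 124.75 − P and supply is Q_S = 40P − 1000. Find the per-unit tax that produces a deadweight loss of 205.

In inverse form: demand P = 124.75 − Q, supply P = 25 + 0.025Q.
Competitive equilibrium: 124.75 − Q = 25 + 0.025Q → Q* = 97.3171, P* = 27.4329.
A tax t gives ΔQ = t/1.025 and wedge t, so DWL = t²/2.05.
t²/2.05 = 205 → t² = 420.25 → t = 20.5.

20.5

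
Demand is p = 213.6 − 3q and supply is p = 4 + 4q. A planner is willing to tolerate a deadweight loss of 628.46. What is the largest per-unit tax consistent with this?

Competitive equilibrium: 213.6 − 3q = 4 + 4q → q* = 29.9429, p* = 123.7714.
A tax t gives Δq = t/7 and wedge t, so DWL = t²/14.
t²/14 = 628.46 → t² = 8798.44 → t = 93.8.

93.8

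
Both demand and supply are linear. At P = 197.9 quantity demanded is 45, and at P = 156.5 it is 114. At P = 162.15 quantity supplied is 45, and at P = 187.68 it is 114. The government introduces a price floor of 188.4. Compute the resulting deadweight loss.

Demand slope = (156.5 − 197.9)/(114 − 45) = −0.6, so P = 224.9 − 0.6Q.
Supply slope = (187.68 − 162.15)/(114 − 45) = 0.37, so P = 145.5 + 0.37Q.
Competitive equilibrium: 224.9 − 0.6Q = 145.5 + 0.37Q → Q* = 81.8557, P* = 175.7866.
At the floor P = 188.4, quantity demanded = (224.9 − 188.4)/0.6 = 60.8333.
Sellers' marginal cost at Q' = 60.8333: 145.5 + 0.37·60.8333 = 168.0083.
ΔQ = 81.8557 − 60.8333 = 21.0224; wedge = 188.4 − 168.0083 = 20.3917.
The triangle = ½ × 21.0224 × 20.3917 = 214.34.

214.34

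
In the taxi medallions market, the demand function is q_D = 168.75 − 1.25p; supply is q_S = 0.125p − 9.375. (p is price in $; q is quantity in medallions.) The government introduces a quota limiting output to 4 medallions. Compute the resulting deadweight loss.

In inverse form: demand p = 135 − 0.8q, supply p = 75 + 8q.
Competitive equilibrium: 135 − 0.8q = 75 + 8q → q* = 6.8182, p* = 129.5455.
At q = 4: demand price = 135 − 0.8·4 = 131.8; supply price = 75 + 8·4 = 107.
Δq = 6.8182 − 4 = 2.8182; wedge = 131.8 − 107 = 24.8.
Welfare loss = ½ × 2.8182 × 24.8 = $34.95.

$34.95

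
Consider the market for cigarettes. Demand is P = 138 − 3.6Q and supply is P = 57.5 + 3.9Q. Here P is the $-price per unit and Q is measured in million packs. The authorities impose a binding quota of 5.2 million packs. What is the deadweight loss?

Competitive equilibrium: 138 − 3.6Q = 57.5 + 3.9Q → Q* = 10.7333, P* = 99.36.
At Q = 5.2: demand price = 138 − 3.6·5.2 = 119.28; supply price = 57.5 + 3.9·5.2 = 77.78.
ΔQ = 10.7333 − 5.2 = 5.5333; wedge = 119.28 − 77.78 = 41.5.
Deadweight loss = ½ × 5.5333 × 41.5 = $114.82 million.

$114.82 million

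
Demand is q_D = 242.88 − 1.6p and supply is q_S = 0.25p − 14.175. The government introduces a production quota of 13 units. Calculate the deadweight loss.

In inverse form: demand p = 151.8 − 0.625q, supply p = 56.7 + 4q.
Competitive equilibrium: 151.8 − 0.625q = 56.7 + 4q → q* = 20.5622, p* = 138.9486.
At q = 13: demand price = 151.8 − 0.625·13 = 143.675; supply price = 56.7 + 4·13 = 108.7.
Δq = 20.5622 − 13 = 7.5622; wedge = 143.675 − 108.7 = 34.975.
Welfare loss = ½ × 7.5622 × 34.975 = 132.24.

132.24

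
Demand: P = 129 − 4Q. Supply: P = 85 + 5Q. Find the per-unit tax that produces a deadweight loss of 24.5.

21

Competitive equilibrium: 129 − 4Q = 85 + 5Q → Q* = 4.8889, P* = 109.4444.
A tax t gives ΔQ = t/9 and wedge t, so DWL = t²/18.
t²/18 = 24.5 → t² = 441 → t = 21.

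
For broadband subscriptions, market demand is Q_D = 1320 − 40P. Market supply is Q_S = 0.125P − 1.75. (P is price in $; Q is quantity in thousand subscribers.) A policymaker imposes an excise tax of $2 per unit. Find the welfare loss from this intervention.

In inverse form: demand P = 33 − 0.025Q, supply P = 14 + 8Q.
Competitive equilibrium: 33 − 0.025Q = 14 + 8Q → Q* = 2.3676, P* = 32.9408.
With the tax, the buyer price exceeds the seller price by 2: (33 − 0.025Q) − (14 + 8Q) = 2 → Q' = 2.1184.
ΔQ = 2.3676 − 2.1184 = 0.2492; the wedge equals the tax, 2.
DWL = ½ × 0.2492 × 2 = $0.25 thousand.

$0.25 thousand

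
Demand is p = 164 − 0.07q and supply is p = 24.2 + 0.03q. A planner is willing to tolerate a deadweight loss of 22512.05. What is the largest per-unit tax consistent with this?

Competitive equilibrium: 164 − 0.07q = 24.2 + 0.03q → q* = 1398, p* = 66.14.
A tax t gives Δq = t/0.1 and wedge t, so DWL = t²/0.2.
t²/0.2 = 22512.05 → t² = 4502.41 → t = 67.1.

67.1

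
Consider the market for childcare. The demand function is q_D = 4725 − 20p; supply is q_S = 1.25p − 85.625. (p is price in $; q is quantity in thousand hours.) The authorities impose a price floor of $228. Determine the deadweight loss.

In inverse form: demand p = 236.25 − 0.05q, supply p = 68.5 + 0.8q.
Competitive equilibrium: 236.25 − 0.05q = 68.5 + 0.8q → q* = 197.3529, p* = 226.3824.
At the floor p = 228, quantity demanded = (236.25 − 228)/0.05 = 165.
Sellers' marginal cost at q' = 165: 68.5 + 0.8·165 = 200.5.
Δq = 197.3529 − 165 = 32.3529; wedge = 228 − 200.5 = 27.5.
Deadweight loss = ½ × 32.3529 × 27.5 = $444.85 thousand.

$444.85 thousand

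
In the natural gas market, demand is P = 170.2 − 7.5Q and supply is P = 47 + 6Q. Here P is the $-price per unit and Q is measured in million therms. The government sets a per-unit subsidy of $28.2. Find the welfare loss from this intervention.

Competitive equilibrium: 170.2 − 7.5Q = 47 + 6Q → Q* = 9.1259, P* = 101.7556.
The subsidy lowers effective supply by 28.2: P = 18.8 + 6Q.
New quantity: 170.2 − 7.5Q = 18.8 + 6Q → Q' = 11.2148.
Overproduction ΔQ = 11.2148 − 9.1259 = 2.0889; wedge = subsidy = 28.2.
DWL = ½ × 2.0889 × 28.2 = $29.45 million.

$29.45 million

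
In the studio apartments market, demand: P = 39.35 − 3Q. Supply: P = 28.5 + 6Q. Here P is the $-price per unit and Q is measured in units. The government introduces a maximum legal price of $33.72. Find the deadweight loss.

$0.51

Competitive equilibrium: 39.35 − 3Q = 28.5 + 6Q → Q* = 1.2056, P* = 35.7333.
At the ceiling P = 33.72, quantity supplied = (33.72 − 28.5)/6 = 0.87.
Willingness to pay at Q' = 0.87: 39.35 − 3·0.87 = 36.74.
ΔQ = 1.2056 − 0.87 = 0.3356; wedge = 36.74 − 33.72 = 3.02.
Deadweight loss = ½ × 0.3356 × 3.02 = $0.51.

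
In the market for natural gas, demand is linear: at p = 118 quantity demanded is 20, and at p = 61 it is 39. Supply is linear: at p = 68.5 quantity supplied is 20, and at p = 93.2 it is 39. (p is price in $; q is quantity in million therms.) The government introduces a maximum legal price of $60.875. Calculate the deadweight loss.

Demand slope = (61 − 118)/(39 − 20) = −3, so p = 178 − 3q.
Supply slope = (93.2 − 68.5)/(39 − 20) = 1.3, so p = 42.5 + 1.3q.
Competitive equilibrium: 178 − 3q = 42.5 + 1.3q → q* = 31.5116, p* = 83.4651.
At the ceiling p = 60.875, quantity supplied = (60.875 − 42.5)/1.3 = 14.1346.
Willingness to pay at q' = 14.1346: 178 − 3·14.1346 = 135.5962.
Δq = 31.5116 − 14.1346 = 17.377; wedge = 135.5962 − 60.875 = 74.7212.
Welfare loss = ½ × 17.377 × 74.7212 = $649.22 million.

$649.22 million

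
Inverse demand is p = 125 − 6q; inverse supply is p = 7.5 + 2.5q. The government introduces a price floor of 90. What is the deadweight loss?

271.33

Competitive equilibrium: 125 − 6q = 7.5 + 2.5q → q* = 13.8235, p* = 42.0588.
At the floor p = 90, quantity demanded = (125 − 90)/6 = 5.8333.
Sellers' marginal cost at q' = 5.8333: 7.5 + 2.5·5.8333 = 22.0833.
Δq = 13.8235 − 5.8333 = 7.9902; wedge = 90 − 22.0833 = 67.9167.
DWL = ½ × 7.9902 × 67.9167 = 271.33.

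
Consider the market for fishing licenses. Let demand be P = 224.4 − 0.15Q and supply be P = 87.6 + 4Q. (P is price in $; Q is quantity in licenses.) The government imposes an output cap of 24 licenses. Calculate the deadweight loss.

Competitive equilibrium: 224.4 − 0.15Q = 87.6 + 4Q → Q* = 32.9639, P* = 219.4554.
At Q = 24: demand price = 224.4 − 0.15·24 = 220.8; supply price = 87.6 + 4·24 = 183.6.
ΔQ = 32.9639 − 24 = 8.9639; wedge = 220.8 − 183.6 = 37.2.
DWL = ½ × 8.9639 × 37.2 = $166.73.

$166.73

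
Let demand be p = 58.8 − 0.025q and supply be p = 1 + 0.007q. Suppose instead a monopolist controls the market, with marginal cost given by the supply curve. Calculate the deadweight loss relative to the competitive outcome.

Competitive equilibrium: 58.8 − 0.025q = 1 + 0.007q → q* = 1806.25, p* = 13.64375.
Marginal revenue: MR = 58.8 − 0.05q. Set MR = MC: 58.8 − 0.05q = 1 + 0.007q → q_m = 1014.03509.
Price p_m = 58.8 − 0.025·1014.03509 = 33.44912; MC(q_m) = 1 + 0.007·1014.03509 = 8.09825.
Competitive q* = 1806.25, so Δq = 792.21491; wedge = 33.44912 − 8.09825 = 25.35087.
Welfare loss = ½ × 792.21491 × 25.35087 = 10041.67.

10041.67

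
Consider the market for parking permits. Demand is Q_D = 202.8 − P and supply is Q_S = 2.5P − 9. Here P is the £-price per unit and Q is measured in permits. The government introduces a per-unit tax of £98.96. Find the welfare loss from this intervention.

In inverse form: demand P = 202.8 − Q, supply P = 3.6 + 0.4Q.
Competitive equilibrium: 202.8 − Q = 3.6 + 0.4Q → Q* = 142.2857, P* = 60.5143.
With the tax, the buyer price exceeds the seller price by 98.96: (202.8 − Q) − (3.6 + 0.4Q) = 98.96 → Q' = 71.6.
ΔQ = 142.2857 − 71.6 = 70.6857; the wedge equals the tax, 98.96.
Deadweight loss = ½ × 70.6857 × 98.96 = £3497.53.

£3497.53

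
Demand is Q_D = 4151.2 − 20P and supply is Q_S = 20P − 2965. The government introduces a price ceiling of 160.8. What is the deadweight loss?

5851.62

In inverse form: demand P = 207.56 − 0.05Q, supply P = 148.25 + 0.05Q.
Competitive equilibrium: 207.56 − 0.05Q = 148.25 + 0.05Q → Q* = 593.1, P* = 177.905.
At the ceiling P = 160.8, quantity supplied = (160.8 − 148.25)/0.05 = 251.
Willingness to pay at Q' = 251: 207.56 − 0.05·251 = 195.01.
ΔQ = 593.1 − 251 = 342.1; wedge = 195.01 − 160.8 = 34.21.
Deadweight loss = ½ × 342.1 × 34.21 = 5851.62.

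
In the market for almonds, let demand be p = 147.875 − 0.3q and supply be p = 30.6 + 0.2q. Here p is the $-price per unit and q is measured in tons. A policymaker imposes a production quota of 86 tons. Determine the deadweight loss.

Competitive equilibrium: 147.875 − 0.3q = 30.6 + 0.2q → q* = 234.55, p* = 77.51.
At q = 86: demand price = 147.875 − 0.3·86 = 122.075; supply price = 30.6 + 0.2·86 = 47.8.
Δq = 234.55 − 86 = 148.55; wedge = 122.075 − 47.8 = 74.275.
Deadweight loss = ½ × 148.55 × 74.275 = $5516.78.

$5516.78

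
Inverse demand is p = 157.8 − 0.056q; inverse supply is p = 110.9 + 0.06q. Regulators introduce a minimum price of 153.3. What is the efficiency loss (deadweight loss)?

6086.85

Competitive equilibrium: 157.8 − 0.056q = 110.9 + 0.06q → q* = 404.3103, p* = 135.1586.
At the floor p = 153.3, quantity demanded = (157.8 − 153.3)/0.056 = 80.3571.
Sellers' marginal cost at q' = 80.3571: 110.9 + 0.06·80.3571 = 115.7214.
Δq = 404.3103 − 80.3571 = 323.9532; wedge = 153.3 − 115.7214 = 37.5786.
Welfare loss = ½ × 323.9532 × 37.5786 = 6086.85.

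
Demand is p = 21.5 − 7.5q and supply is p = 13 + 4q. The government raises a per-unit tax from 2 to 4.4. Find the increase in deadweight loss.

Competitive equilibrium: 21.5 − 7.5q = 13 + 4q → q* = 0.7391, p* = 15.9565.
For a per-unit tax t: Δq = t/11.5, so DWL = ½·t·(t/11.5) = t²/23.
At t = 2: DWL = 0.174. At t = 4.4: DWL = 0.842.
Increase = 0.842 − 0.174 = 0.67.

0.67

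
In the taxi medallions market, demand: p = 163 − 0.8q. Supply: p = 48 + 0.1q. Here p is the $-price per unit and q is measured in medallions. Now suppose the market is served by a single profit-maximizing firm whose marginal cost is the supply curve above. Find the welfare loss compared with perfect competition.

Competitive equilibrium: 163 − 0.8q = 48 + 0.1q → q* = 127.77778, p* = 60.77778.
Marginal revenue: MR = 163 − 1.6q. Set MR = MC: 163 − 1.6q = 48 + 0.1q → q_m = 67.64706.
Price p_m = 163 − 0.8·67.64706 = 108.88235; MC(q_m) = 48 + 0.1·67.64706 = 54.76471.
Competitive q* = 127.77778, so Δq = 60.13072; wedge = 108.88235 − 54.76471 = 54.11764.
Deadweight loss = ½ × 60.13072 × 54.11764 = $1627.07.

$1627.07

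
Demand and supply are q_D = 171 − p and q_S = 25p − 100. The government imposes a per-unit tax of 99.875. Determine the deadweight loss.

In inverse form: demand p = 171 − q, supply p = 4 + 0.04q.
Competitive equilibrium: 171 − q = 4 + 0.04q → q* = 160.5769, p* = 10.4231.
With the tax, the buyer price exceeds the seller price by 99.875: (171 − q) − (4 + 0.04q) = 99.875 → q' = 64.5433.
Δq = 160.5769 − 64.5433 = 96.0336; the wedge equals the tax, 99.875.
DWL = ½ × 96.0336 × 99.875 = 4795.68.

4795.68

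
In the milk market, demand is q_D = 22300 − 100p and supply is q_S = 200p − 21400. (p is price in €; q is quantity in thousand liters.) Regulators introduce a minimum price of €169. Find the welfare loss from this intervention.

In inverse form: demand p = 223 − 0.01q, supply p = 107 + 0.005q.
Competitive equilibrium: 223 − 0.01q = 107 + 0.005q → q* = 7733.3333, p* = 145.6667.
At the floor p = 169, quantity demanded = (223 − 169)/0.01 = 5400.
Sellers' marginal cost at q' = 5400: 107 + 0.005·5400 = 134.
Δq = 7733.3333 − 5400 = 2333.3333; wedge = 169 − 134 = 35.
Welfare loss = ½ × 2333.3333 × 35 = €40833.33 thousand.

€40833.33 thousand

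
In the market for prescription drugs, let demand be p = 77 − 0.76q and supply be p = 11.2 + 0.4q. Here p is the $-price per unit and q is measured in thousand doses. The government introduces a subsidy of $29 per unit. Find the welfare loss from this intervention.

$362.50 thousand

Competitive equilibrium: 77 − 0.76q = 11.2 + 0.4q → q* = 56.7241, p* = 33.8897.
The subsidy lowers effective supply by 29: p = 0.4q − 17.8.
New quantity: 77 − 0.76q = 0.4q − 17.8 → q' = 81.7241.
Overproduction Δq = 81.7241 − 56.7241 = 25; wedge = subsidy = 29.
Welfare loss = ½ × 25 × 29 = $362.50 thousand.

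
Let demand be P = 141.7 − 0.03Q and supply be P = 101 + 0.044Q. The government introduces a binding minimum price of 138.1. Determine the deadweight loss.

Competitive equilibrium: 141.7 − 0.03Q = 101 + 0.044Q → Q* = 550, P* = 125.2.
At the floor P = 138.1, quantity demanded = (141.7 − 138.1)/0.03 = 120.
Sellers' marginal cost at Q' = 120: 101 + 0.044·120 = 106.28.
ΔQ = 550 − 120 = 430; wedge = 138.1 − 106.28 = 31.82.
Welfare loss = ½ × 430 × 31.82 = 6841.30.

6841.30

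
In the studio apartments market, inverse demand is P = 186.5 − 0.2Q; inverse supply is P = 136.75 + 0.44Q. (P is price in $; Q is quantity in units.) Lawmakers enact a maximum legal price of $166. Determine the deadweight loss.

$40.55

Competitive equilibrium: 186.5 − 0.2Q = 136.75 + 0.44Q → Q* = 77.7344, P* = 170.9531.
At the ceiling P = 166, quantity supplied = (166 − 136.75)/0.44 = 66.4773.
Willingness to pay at Q' = 66.4773: 186.5 − 0.2·66.4773 = 173.2045.
ΔQ = 77.7344 − 66.4773 = 11.2571; wedge = 173.2045 − 166 = 7.2045.
Welfare loss = ½ × 11.2571 × 7.2045 = $40.55.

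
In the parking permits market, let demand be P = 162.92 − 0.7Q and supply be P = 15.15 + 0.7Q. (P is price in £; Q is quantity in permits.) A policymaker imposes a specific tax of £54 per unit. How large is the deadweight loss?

Competitive equilibrium: 162.92 − 0.7Q = 15.15 + 0.7Q → Q* = 105.55, P* = 89.035.
With the tax, the buyer price exceeds the seller price by 54: (162.92 − 0.7Q) − (15.15 + 0.7Q) = 54 → Q' = 66.9786.
ΔQ = 105.55 − 66.9786 = 38.5714; the wedge equals the tax, 54.
DWL = ½ × 38.5714 × 54 = £1041.43.

£1041.43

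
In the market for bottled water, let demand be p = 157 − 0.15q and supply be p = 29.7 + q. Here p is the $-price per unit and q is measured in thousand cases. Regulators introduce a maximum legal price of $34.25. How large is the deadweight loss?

Competitive equilibrium: 157 − 0.15q = 29.7 + q → q* = 110.6957, p* = 140.3957.
At the ceiling p = 34.25, quantity supplied = (34.25 − 29.7)/1 = 4.55.
Willingness to pay at q' = 4.55: 157 − 0.15·4.55 = 156.3175.
Δq = 110.6957 − 4.55 = 106.1457; wedge = 156.3175 − 34.25 = 122.0675.
The triangle = ½ × 106.1457 × 122.0675 = $6478.47 thousand.

$6478.47 thousand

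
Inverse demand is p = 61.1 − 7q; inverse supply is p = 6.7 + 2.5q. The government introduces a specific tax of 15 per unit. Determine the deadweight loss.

11.84

Competitive equilibrium: 61.1 − 7q = 6.7 + 2.5q → q* = 5.7263, p* = 21.0158.
With the tax, the buyer price exceeds the seller price by 15: (61.1 − 7q) − (6.7 + 2.5q) = 15 → q' = 4.1474.
Δq = 5.7263 − 4.1474 = 1.5789; the wedge equals the tax, 15.
Deadweight loss = ½ × 1.5789 × 15 = 11.84.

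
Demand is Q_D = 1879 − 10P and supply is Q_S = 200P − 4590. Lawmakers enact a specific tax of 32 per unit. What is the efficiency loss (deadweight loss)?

4876.19

In inverse form: demand P = 187.9 − 0.1Q, supply P = 22.95 + 0.005Q.
Competitive equilibrium: 187.9 − 0.1Q = 22.95 + 0.005Q → Q* = 1570.9524, P* = 30.8048.
With the tax, the buyer price exceeds the seller price by 32: (187.9 − 0.1Q) − (22.95 + 0.005Q) = 32 → Q' = 1266.1905.
ΔQ = 1570.9524 − 1266.1905 = 304.7619; the wedge equals the tax, 32.
Welfare loss = ½ × 304.7619 × 32 = 4876.19.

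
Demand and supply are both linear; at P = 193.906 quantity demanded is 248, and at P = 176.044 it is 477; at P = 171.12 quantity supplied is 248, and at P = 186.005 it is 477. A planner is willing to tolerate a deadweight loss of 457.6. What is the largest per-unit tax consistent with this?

Demand slope = (176.044 − 193.906)/(477 − 248) = −0.078, so P = 213.25 − 0.078Q.
Supply slope = (186.005 − 171.12)/(477 − 248) = 0.065, so P = 155 + 0.065Q.
Competitive equilibrium: 213.25 − 0.078Q = 155 + 0.065Q → Q* = 407.3427, P* = 181.4773.
A tax t gives ΔQ = t/0.143 and wedge t, so DWL = t²/0.286.
t²/0.286 = 457.6 → t² = 130.8736 → t = 11.44.

11.44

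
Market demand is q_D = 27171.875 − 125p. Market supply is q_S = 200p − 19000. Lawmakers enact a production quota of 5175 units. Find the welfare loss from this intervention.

In inverse form: demand p = 217.375 − 0.008q, supply p = 95 + 0.005q.
Competitive equilibrium: 217.375 − 0.008q = 95 + 0.005q → q* = 9413.46154, p* = 142.06731.
At q = 5175: demand price = 217.375 − 0.008·5175 = 175.975; supply price = 95 + 0.005·5175 = 120.875.
Δq = 9413.46154 − 5175 = 4238.46154; wedge = 175.975 − 120.875 = 55.1.
Deadweight loss = ½ × 4238.46154 × 55.1 = 116769.62.

116769.62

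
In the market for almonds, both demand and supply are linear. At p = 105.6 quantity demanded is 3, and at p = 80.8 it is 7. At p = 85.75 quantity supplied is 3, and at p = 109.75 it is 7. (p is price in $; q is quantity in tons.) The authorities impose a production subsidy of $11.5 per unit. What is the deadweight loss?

$5.42

Demand slope = (80.8 − 105.6)/(7 − 3) = −6.2, so p = 124.2 − 6.2q.
Supply slope = (109.75 − 85.75)/(7 − 3) = 6, so p = 67.75 + 6q.
Competitive equilibrium: 124.2 − 6.2q = 67.75 + 6q → q* = 4.627, p* = 95.5123.
The subsidy lowers effective supply by 11.5: p = 56.25 + 6q.
New quantity: 124.2 − 6.2q = 56.25 + 6q → q' = 5.5697.
Overproduction Δq = 5.5697 − 4.627 = 0.9427; wedge = subsidy = 11.5.
Deadweight loss = ½ × 0.9427 × 11.5 = $5.42.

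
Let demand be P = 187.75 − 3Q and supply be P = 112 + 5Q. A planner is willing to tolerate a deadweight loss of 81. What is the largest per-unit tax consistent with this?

Competitive equilibrium: 187.75 − 3Q = 112 + 5Q → Q* = 9.4688, P* = 159.3438.
A tax t gives ΔQ = t/8 and wedge t, so DWL = t²/16.
t²/16 = 81 → t² = 1296 → t = 36.

36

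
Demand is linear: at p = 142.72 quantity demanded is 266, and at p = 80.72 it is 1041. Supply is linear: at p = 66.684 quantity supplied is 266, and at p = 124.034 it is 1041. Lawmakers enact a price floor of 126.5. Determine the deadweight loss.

Demand slope = (80.72 − 142.72)/(1041 − 266) = −0.08, so p = 164 − 0.08q.
Supply slope = (124.034 − 66.684)/(1041 − 266) = 0.074, so p = 47 + 0.074q.
Competitive equilibrium: 164 − 0.08q = 47 + 0.074q → q* = 759.7403, p* = 103.2208.
At the floor p = 126.5, quantity demanded = (164 − 126.5)/0.08 = 468.75.
Sellers' marginal cost at q' = 468.75: 47 + 0.074·468.75 = 81.6875.
Δq = 759.7403 − 468.75 = 290.9903; wedge = 126.5 − 81.6875 = 44.8125.
Deadweight loss = ½ × 290.9903 × 44.8125 = 6520.

6520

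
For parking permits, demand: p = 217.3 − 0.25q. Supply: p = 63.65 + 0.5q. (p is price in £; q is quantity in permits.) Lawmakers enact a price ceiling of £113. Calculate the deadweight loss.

£4226.76

Competitive equilibrium: 217.3 − 0.25q = 63.65 + 0.5q → q* = 204.8667, p* = 166.0833.
At the ceiling p = 113, quantity supplied = (113 − 63.65)/0.5 = 98.7.
Willingness to pay at q' = 98.7: 217.3 − 0.25·98.7 = 192.625.
Δq = 204.8667 − 98.7 = 106.1667; wedge = 192.625 − 113 = 79.625.
The triangle = ½ × 106.1667 × 79.625 = £4226.76.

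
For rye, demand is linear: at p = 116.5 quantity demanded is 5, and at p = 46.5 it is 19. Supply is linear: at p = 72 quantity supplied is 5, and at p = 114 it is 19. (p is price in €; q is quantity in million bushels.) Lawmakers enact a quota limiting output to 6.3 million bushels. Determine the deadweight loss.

Demand slope = (46.5 − 116.5)/(19 − 5) = −5, so p = 141.5 − 5q.
Supply slope = (114 − 72)/(19 − 5) = 3, so p = 57 + 3q.
Competitive equilibrium: 141.5 − 5q = 57 + 3q → q* = 10.5625, p* = 88.6875.
At q = 6.3: demand price = 141.5 − 5·6.3 = 110; supply price = 57 + 3·6.3 = 75.9.
Δq = 10.5625 − 6.3 = 4.2625; wedge = 110 − 75.9 = 34.1.
Deadweight loss = ½ × 4.2625 × 34.1 = €72.68 million.

€72.68 million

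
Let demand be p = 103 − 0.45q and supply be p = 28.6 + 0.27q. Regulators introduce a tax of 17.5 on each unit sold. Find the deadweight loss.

Competitive equilibrium: 103 − 0.45q = 28.6 + 0.27q → q* = 103.3333, p* = 56.5.
With the tax, the buyer price exceeds the seller price by 17.5: (103 − 0.45q) − (28.6 + 0.27q) = 17.5 → q' = 79.0278.
Δq = 103.3333 − 79.0278 = 24.3055; the wedge equals the tax, 17.5.
Deadweight loss = ½ × 24.3055 × 17.5 = 212.67.

212.67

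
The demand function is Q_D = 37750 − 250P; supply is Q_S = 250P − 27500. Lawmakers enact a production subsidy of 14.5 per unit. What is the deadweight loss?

In inverse form: demand P = 151 − 0.004Q, supply P = 110 + 0.004Q.
Competitive equilibrium: 151 − 0.004Q = 110 + 0.004Q → Q* = 5125, P* = 130.5.
The subsidy lowers effective supply by 14.5: P = 95.5 + 0.004Q.
New quantity: 151 − 0.004Q = 95.5 + 0.004Q → Q' = 6937.5.
Overproduction ΔQ = 6937.5 − 5125 = 1812.5; wedge = subsidy = 14.5.
Welfare loss = ½ × 1812.5 × 14.5 = 13140.625.

13140.625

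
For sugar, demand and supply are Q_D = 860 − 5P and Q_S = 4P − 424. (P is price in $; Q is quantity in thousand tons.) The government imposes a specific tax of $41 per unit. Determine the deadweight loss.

In inverse form: demand P = 172 − 0.2Q, supply P = 106 + 0.25Q.
Competitive equilibrium: 172 − 0.2Q = 106 + 0.25Q → Q* = 146.6667, P* = 142.6667.
With the tax, the buyer price exceeds the seller price by 41: (172 − 0.2Q) − (106 + 0.25Q) = 41 → Q' = 55.5556.
ΔQ = 146.6667 − 55.5556 = 91.1111; the wedge equals the tax, 41.
Deadweight loss = ½ × 91.1111 × 41 = $1867.78 thousand.

$1867.78 thousand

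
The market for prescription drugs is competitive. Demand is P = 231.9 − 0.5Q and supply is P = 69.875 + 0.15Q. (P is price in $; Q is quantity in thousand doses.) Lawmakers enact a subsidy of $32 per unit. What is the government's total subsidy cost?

$9552 thousand

Competitive equilibrium: 231.9 − 0.5Q = 69.875 + 0.15Q → Q* = 249.2692, P* = 107.2654.
The subsidy lowers effective supply by 32: P = 37.875 + 0.15Q.
New quantity: 231.9 − 0.5Q = 37.875 + 0.15Q → Q' = 298.5.
Total subsidy cost = 32 × 298.5 = $9552 thousand.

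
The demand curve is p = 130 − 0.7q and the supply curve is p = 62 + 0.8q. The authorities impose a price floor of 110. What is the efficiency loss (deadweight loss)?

210.72

Competitive equilibrium: 130 − 0.7q = 62 + 0.8q → q* = 45.3333, p* = 98.2667.
At the floor p = 110, quantity demanded = (130 − 110)/0.7 = 28.5714.
Sellers' marginal cost at q' = 28.5714: 62 + 0.8·28.5714 = 84.8571.
Δq = 45.3333 − 28.5714 = 16.7619; wedge = 110 − 84.8571 = 25.1429.
Deadweight loss = ½ × 16.7619 × 25.1429 = 210.72.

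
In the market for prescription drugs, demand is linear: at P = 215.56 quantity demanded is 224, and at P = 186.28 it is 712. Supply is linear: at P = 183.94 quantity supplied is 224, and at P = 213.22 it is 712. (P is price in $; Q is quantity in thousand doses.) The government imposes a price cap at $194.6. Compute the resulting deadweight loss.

Demand slope = (186.28 − 215.56)/(712 − 224) = −0.06, so P = 229 − 0.06Q.
Supply slope = (213.22 − 183.94)/(712 − 224) = 0.06, so P = 170.5 + 0.06Q.
Competitive equilibrium: 229 − 0.06Q = 170.5 + 0.06Q → Q* = 487.5, P* = 199.75.
At the ceiling P = 194.6, quantity supplied = (194.6 − 170.5)/0.06 = 401.6667.
Willingness to pay at Q' = 401.6667: 229 − 0.06·401.6667 = 204.9.
ΔQ = 487.5 − 401.6667 = 85.8333; wedge = 204.9 − 194.6 = 10.3.
Welfare loss = ½ × 85.8333 × 10.3 = $442.04 thousand.

$442.04 thousand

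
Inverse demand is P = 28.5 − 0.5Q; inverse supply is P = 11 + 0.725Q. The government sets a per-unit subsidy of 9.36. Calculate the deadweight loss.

35.76

Competitive equilibrium: 28.5 − 0.5Q = 11 + 0.725Q → Q* = 14.2857, P* = 21.3571.
The subsidy lowers effective supply by 9.36: P = 1.64 + 0.725Q.
New quantity: 28.5 − 0.5Q = 1.64 + 0.725Q → Q' = 21.9265.
Overproduction ΔQ = 21.9265 − 14.2857 = 7.6408; wedge = subsidy = 9.36.
Deadweight loss = ½ × 7.6408 × 9.36 = 35.76.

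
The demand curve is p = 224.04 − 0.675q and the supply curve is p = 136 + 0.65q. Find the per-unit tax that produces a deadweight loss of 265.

26.5

Competitive equilibrium: 224.04 − 0.675q = 136 + 0.65q → q* = 66.4453, p* = 179.1894.
A tax t gives Δq = t/1.325 and wedge t, so DWL = t²/2.65.
t²/2.65 = 265 → t² = 702.25 → t = 26.5.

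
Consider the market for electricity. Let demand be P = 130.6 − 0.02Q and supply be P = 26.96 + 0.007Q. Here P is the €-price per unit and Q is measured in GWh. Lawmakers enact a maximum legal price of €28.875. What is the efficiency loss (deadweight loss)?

Competitive equilibrium: 130.6 − 0.02Q = 26.96 + 0.007Q → Q* = 3838.51852, P* = 53.82963.
At the ceiling P = 28.875, quantity supplied = (28.875 − 26.96)/0.007 = 273.57143.
Willingness to pay at Q' = 273.57143: 130.6 − 0.02·273.57143 = 125.12857.
ΔQ = 3838.51852 − 273.57143 = 3564.94709; wedge = 125.12857 − 28.875 = 96.25357.
DWL = ½ × 3564.94709 × 96.25357 = €171569.44.

€171569.44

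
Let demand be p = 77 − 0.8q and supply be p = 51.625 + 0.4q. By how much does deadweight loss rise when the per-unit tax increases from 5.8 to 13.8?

65.33

Competitive equilibrium: 77 − 0.8q = 51.625 + 0.4q → q* = 21.1458, p* = 60.0833.
For a per-unit tax t: Δq = t/1.2, so DWL = ½·t·(t/1.2) = t²/2.4.
At t = 5.8: DWL = 14.017. At t = 13.8: DWL = 79.35.
Increase = 79.35 − 14.017 = 65.33.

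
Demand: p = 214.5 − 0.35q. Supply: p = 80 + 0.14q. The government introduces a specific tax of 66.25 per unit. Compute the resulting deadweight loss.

4478.64

Competitive equilibrium: 214.5 − 0.35q = 80 + 0.14q → q* = 274.4898, p* = 118.4286.
With the tax, the buyer price exceeds the seller price by 66.25: (214.5 − 0.35q) − (80 + 0.14q) = 66.25 → q' = 139.2857.
Δq = 274.4898 − 139.2857 = 135.2041; the wedge equals the tax, 66.25.
Welfare loss = ½ × 135.2041 × 66.25 = 4478.64.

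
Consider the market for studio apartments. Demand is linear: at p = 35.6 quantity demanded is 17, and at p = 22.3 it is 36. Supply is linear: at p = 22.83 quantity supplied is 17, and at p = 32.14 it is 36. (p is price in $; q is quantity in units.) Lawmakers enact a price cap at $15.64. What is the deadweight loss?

Demand slope = (22.3 − 35.6)/(36 − 17) = −0.7, so p = 47.5 − 0.7q.
Supply slope = (32.14 − 22.83)/(36 − 17) = 0.49, so p = 14.5 + 0.49q.
Competitive equilibrium: 47.5 − 0.7q = 14.5 + 0.49q → q* = 27.7311, p* = 28.0882.
At the ceiling p = 15.64, quantity supplied = (15.64 − 14.5)/0.49 = 2.3265.
Willingness to pay at q' = 2.3265: 47.5 − 0.7·2.3265 = 45.8715.
Δq = 27.7311 − 2.3265 = 25.4046; wedge = 45.8715 − 15.64 = 30.2315.
DWL = ½ × 25.4046 × 30.2315 = $384.01.

$384.01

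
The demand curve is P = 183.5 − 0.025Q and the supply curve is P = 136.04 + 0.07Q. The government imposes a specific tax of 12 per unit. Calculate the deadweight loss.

757.89

Competitive equilibrium: 183.5 − 0.025Q = 136.04 + 0.07Q → Q* = 499.5789, P* = 171.0105.
With the tax, the buyer price exceeds the seller price by 12: (183.5 − 0.025Q) − (136.04 + 0.07Q) = 12 → Q' = 373.2632.
ΔQ = 499.5789 − 373.2632 = 126.3157; the wedge equals the tax, 12.
The triangle = ½ × 126.3157 × 12 = 757.89.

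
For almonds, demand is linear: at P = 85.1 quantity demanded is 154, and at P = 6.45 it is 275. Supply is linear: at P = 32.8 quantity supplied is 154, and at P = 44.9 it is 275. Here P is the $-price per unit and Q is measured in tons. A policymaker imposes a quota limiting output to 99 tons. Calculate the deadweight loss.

Demand slope = (6.45 − 85.1)/(275 − 154) = −0.65, so P = 185.2 − 0.65Q.
Supply slope = (44.9 − 32.8)/(275 − 154) = 0.1, so P = 17.4 + 0.1Q.
Competitive equilibrium: 185.2 − 0.65Q = 17.4 + 0.1Q → Q* = 223.7333, P* = 39.7733.
At Q = 99: demand price = 185.2 − 0.65·99 = 120.85; supply price = 17.4 + 0.1·99 = 27.3.
ΔQ = 223.7333 − 99 = 124.7333; wedge = 120.85 − 27.3 = 93.55.
Welfare loss = ½ × 124.7333 × 93.55 = $5834.40.

$5834.40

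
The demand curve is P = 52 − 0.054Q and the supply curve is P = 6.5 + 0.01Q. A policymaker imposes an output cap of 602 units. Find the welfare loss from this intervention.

379.76

Competitive equilibrium: 52 − 0.054Q = 6.5 + 0.01Q → Q* = 710.9375, P* = 13.6094.
At Q = 602: demand price = 52 − 0.054·602 = 19.492; supply price = 6.5 + 0.01·602 = 12.52.
ΔQ = 710.9375 − 602 = 108.9375; wedge = 19.492 − 12.52 = 6.972.
Welfare loss = ½ × 108.9375 × 6.972 = 379.76.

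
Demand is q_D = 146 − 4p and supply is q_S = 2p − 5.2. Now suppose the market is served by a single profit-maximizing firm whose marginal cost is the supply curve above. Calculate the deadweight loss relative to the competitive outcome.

In inverse form: demand p = 36.5 − 0.25q, supply p = 2.6 + 0.5q.
Competitive equilibrium: 36.5 − 0.25q = 2.6 + 0.5q → q* = 45.2, p* = 25.2.
Marginal revenue: MR = 36.5 − 0.5q. Set MR = MC: 36.5 − 0.5q = 2.6 + 0.5q → q_m = 33.9.
Price p_m = 36.5 − 0.25·33.9 = 28.025; MC(q_m) = 2.6 + 0.5·33.9 = 19.55.
Competitive q* = 45.2, so Δq = 11.3; wedge = 28.025 − 19.55 = 8.475.
Deadweight loss = ½ × 11.3 × 8.475 = 47.88.

47.88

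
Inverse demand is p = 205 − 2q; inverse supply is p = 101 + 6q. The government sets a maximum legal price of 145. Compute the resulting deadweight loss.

128.44

Competitive equilibrium: 205 − 2q = 101 + 6q → q* = 13, p* = 179.
At the ceiling p = 145, quantity supplied = (145 − 101)/6 = 7.33333.
Willingness to pay at q' = 7.33333: 205 − 2·7.33333 = 190.33334.
Δq = 13 − 7.33333 = 5.66667; wedge = 190.33334 − 145 = 45.33334.
DWL = ½ × 5.66667 × 45.33334 = 128.44.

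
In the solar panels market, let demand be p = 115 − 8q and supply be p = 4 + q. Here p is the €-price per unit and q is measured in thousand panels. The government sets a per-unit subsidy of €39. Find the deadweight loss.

Competitive equilibrium: 115 − 8q = 4 + q → q* = 12.3333, p* = 16.3333.
The subsidy lowers effective supply by 39: p = q − 35.
New quantity: 115 − 8q = q − 35 → q' = 16.6667.
Overproduction Δq = 16.6667 − 12.3333 = 4.3334; wedge = subsidy = 39.
Welfare loss = ½ × 4.3334 × 39 = €84.50 thousand.

€84.50 thousand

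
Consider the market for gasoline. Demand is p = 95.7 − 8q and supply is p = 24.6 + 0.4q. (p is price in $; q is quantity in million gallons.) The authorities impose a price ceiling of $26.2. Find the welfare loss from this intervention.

Competitive equilibrium: 95.7 − 8q = 24.6 + 0.4q → q* = 8.4643, p* = 27.9857.
At the ceiling p = 26.2, quantity supplied = (26.2 − 24.6)/0.4 = 4.
Willingness to pay at q' = 4: 95.7 − 8·4 = 63.7.
Δq = 8.4643 − 4 = 4.4643; wedge = 63.7 − 26.2 = 37.5.
DWL = ½ × 4.4643 × 37.5 = $83.71 million.

$83.71 million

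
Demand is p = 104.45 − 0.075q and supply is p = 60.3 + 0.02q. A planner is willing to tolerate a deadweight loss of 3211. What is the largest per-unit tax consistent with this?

24.7

Competitive equilibrium: 104.45 − 0.075q = 60.3 + 0.02q → q* = 464.7368, p* = 69.5947.
A tax t gives Δq = t/0.095 and wedge t, so DWL = t²/0.19.
t²/0.19 = 3211 → t² = 610.09 → t = 24.7.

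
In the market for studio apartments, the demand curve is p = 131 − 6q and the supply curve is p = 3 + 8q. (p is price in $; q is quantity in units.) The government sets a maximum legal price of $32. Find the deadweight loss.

Competitive equilibrium: 131 − 6q = 3 + 8q → q* = 9.1429, p* = 76.1429.
At the ceiling p = 32, quantity supplied = (32 − 3)/8 = 3.625.
Willingness to pay at q' = 3.625: 131 − 6·3.625 = 109.25.
Δq = 9.1429 − 3.625 = 5.5179; wedge = 109.25 − 32 = 77.25.
The triangle = ½ × 5.5179 × 77.25 = $213.13.

$213.13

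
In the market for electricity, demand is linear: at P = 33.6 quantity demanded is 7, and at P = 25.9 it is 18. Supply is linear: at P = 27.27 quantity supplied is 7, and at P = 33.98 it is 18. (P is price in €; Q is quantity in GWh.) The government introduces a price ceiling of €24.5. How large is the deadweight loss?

€57.54

Demand slope = (25.9 − 33.6)/(18 − 7) = −0.7, so P = 38.5 − 0.7Q.
Supply slope = (33.98 − 27.27)/(18 − 7) = 0.61, so P = 23 + 0.61Q.
Competitive equilibrium: 38.5 − 0.7Q = 23 + 0.61Q → Q* = 11.8321, P* = 30.2176.
At the ceiling P = 24.5, quantity supplied = (24.5 − 23)/0.61 = 2.459.
Willingness to pay at Q' = 2.459: 38.5 − 0.7·2.459 = 36.7787.
ΔQ = 11.8321 − 2.459 = 9.3731; wedge = 36.7787 − 24.5 = 12.2787.
The triangle = ½ × 9.3731 × 12.2787 = €57.54.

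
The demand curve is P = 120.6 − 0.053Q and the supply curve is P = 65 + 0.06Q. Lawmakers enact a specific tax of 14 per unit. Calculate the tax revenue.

Competitive equilibrium: 120.6 − 0.053Q = 65 + 0.06Q → Q* = 492.0354, P* = 94.5221.
With the tax, the buyer price exceeds the seller price by 14: (120.6 − 0.053Q) − (65 + 0.06Q) = 14 → Q' = 368.1416.
Tax revenue = 14 × 368.1416 = 5153.98.

5153.98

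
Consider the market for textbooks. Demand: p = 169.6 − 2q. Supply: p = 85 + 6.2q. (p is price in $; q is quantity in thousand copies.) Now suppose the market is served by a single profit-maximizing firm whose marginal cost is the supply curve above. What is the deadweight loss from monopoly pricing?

Competitive equilibrium: 169.6 − 2q = 85 + 6.2q → q* = 10.3171, p* = 148.9659.
Marginal revenue: MR = 169.6 − 4q. Set MR = MC: 169.6 − 4q = 85 + 6.2q → q_m = 8.2941.
Price p_m = 169.6 − 2·8.2941 = 153.0118; MC(q_m) = 85 + 6.2·8.2941 = 136.4234.
Competitive q* = 10.3171, so Δq = 2.023; wedge = 153.0118 − 136.4234 = 16.5884.
Welfare loss = ½ × 2.023 × 16.5884 = $16.78 thousand.

$16.78 thousand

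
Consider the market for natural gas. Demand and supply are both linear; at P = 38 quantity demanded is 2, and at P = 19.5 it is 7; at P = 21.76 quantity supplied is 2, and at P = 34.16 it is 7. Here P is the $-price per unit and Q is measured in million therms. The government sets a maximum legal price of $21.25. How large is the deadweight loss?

Demand slope = (19.5 − 38)/(7 − 2) = −3.7, so P = 45.4 − 3.7Q.
Supply slope = (34.16 − 21.76)/(7 − 2) = 2.48, so P = 16.8 + 2.48Q.
Competitive equilibrium: 45.4 − 3.7Q = 16.8 + 2.48Q → Q* = 4.6278, P* = 28.277.
At the ceiling P = 21.25, quantity supplied = (21.25 − 16.8)/2.48 = 1.7944.
Willingness to pay at Q' = 1.7944: 45.4 − 3.7·1.7944 = 38.7607.
ΔQ = 4.6278 − 1.7944 = 2.8334; wedge = 38.7607 − 21.25 = 17.5107.
DWL = ½ × 2.8334 × 17.5107 = $24.81 million.

$24.81 million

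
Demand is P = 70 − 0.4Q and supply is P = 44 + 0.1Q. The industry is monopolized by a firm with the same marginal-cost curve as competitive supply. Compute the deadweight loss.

133.53

Competitive equilibrium: 70 − 0.4Q = 44 + 0.1Q → Q* = 52, P* = 49.2.
Marginal revenue: MR = 70 − 0.8Q. Set MR = MC: 70 − 0.8Q = 44 + 0.1Q → Q_m = 28.8889.
Price P_m = 70 − 0.4·28.8889 = 58.4444; MC(Q_m) = 44 + 0.1·28.8889 = 46.8889.
Competitive Q* = 52, so ΔQ = 23.1111; wedge = 58.4444 − 46.8889 = 11.5555.
The triangle = ½ × 23.1111 × 11.5555 = 133.53.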